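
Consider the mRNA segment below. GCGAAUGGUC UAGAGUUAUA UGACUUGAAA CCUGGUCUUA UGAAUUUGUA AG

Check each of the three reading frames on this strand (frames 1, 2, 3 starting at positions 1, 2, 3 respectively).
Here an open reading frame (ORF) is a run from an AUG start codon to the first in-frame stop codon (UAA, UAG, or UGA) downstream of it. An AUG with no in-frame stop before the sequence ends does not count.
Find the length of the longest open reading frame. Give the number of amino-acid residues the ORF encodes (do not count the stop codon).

3

Frame 1: GCG AAU GGU CUA GAG UUA UAU GAC UUG AAA CCU GGU CUU AUG AAU UUG UAA — AUG at 40, stop UAA at 49 → 12 nt.
Frame 2: CGA AUG GUC UAG AGU UAU AUG ACU UGA AAC CUG GUC UUA UGA AUU UGU AAG — AUG at 5, stop UAG at 11 → 9 nt; AUG at 20, stop UGA at 26 → 9 nt.
Frame 3: GAA UGG UCU AGA GUU AUA UGA CUU GAA ACC UGG UCU UAU GAA UUU GUA — no AUG→stop ORF.
Longest: frame 1, positions 40–51, 12 nt = 4 codons = 3 aa. → 3 amino acids.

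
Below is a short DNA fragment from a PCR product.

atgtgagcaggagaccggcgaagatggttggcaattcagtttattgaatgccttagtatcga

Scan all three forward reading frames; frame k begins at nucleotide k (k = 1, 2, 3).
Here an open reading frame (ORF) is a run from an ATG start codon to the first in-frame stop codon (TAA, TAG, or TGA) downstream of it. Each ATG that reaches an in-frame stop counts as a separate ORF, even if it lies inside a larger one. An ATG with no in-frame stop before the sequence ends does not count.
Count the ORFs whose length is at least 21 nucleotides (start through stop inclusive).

Frame 1: ATG TGA GCA GGA GAC CGG CGA AGA TGG TTG GCA ATT CAG TTT ATT GAA TGC CTT AGT ATC — ATG at 1, stop TGA at 4 → 6 nt.
Frame 2: TGT GAG CAG GAG ACC GGC GAA GAT GGT TGG CAA TTC AGT TTA TTG AAT GCC TTA GTA TCG — no ATG→stop ORF.
Frame 3: GTG AGC AGG AGA CCG GCG AAG ATG GTT GGC AAT TCA GTT TAT TGA ATG CCT TAG TAT CGA — ATG at 24, stop TGA at 45 → 24 nt; ATG at 48, stop TAG at 54 → 9 nt.
ORFs ≥ 21 nucleotides: frame 3 24–47 (24 nucleotides). Count = 1.

1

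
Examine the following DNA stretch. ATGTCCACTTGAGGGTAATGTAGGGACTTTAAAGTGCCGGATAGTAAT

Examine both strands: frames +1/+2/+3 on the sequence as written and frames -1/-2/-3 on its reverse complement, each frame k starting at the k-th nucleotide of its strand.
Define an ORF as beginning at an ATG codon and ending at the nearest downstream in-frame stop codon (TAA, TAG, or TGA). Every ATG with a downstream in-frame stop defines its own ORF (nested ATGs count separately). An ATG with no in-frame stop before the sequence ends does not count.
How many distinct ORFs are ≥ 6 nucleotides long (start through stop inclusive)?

2

Reverse complement (5'→3'): ATTACTATCCGGCACTTTAAAGTCCCTACATTACCCTCAAGTGGACAT
Frame +1: ATG TCC ACT TGA GGG TAA TGT AGG GAC TTT AAA GTG CCG GAT AGT AAT — ATG at 1, stop TGA at 10 → 12 nt.
Frame +2: TGT CCA CTT GAG GGT AAT GTA GGG ACT TTA AAG TGC CGG ATA GTA — no ATG→stop ORF.
Frame +3: GTC CAC TTG AGG GTA ATG TAG GGA CTT TAA AGT GCC GGA TAG TAA — ATG at 18, stop TAG at 21 → 6 nt.
Frame -1: ATT ACT ATC CGG CAC TTT AAA GTC CCT ACA TTA CCC TCA AGT GGA CAT — no ATG→stop ORF.
Frame -2: TTA CTA TCC GGC ACT TTA AAG TCC CTA CAT TAC CCT CAA GTG GAC — no ATG→stop ORF.
Frame -3: TAC TAT CCG GCA CTT TAA AGT CCC TAC ATT ACC CTC AAG TGG ACA — no ATG→stop ORF.
ORFs ≥ 6 nucleotides: frame +1 1–12 (12 nucleotides), frame +3 18–23 (6 nucleotides). Count = 2.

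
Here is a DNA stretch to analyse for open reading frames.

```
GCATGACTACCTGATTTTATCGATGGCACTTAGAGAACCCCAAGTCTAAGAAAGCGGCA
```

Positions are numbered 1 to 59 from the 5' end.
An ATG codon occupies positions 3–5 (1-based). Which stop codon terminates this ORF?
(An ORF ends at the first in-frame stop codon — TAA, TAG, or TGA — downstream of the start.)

Codons from position 3: ATG (3–5), ACT (6–8), ACC (9–11), TGA (12–14).
The first in-frame stop codon is TGA.

TGA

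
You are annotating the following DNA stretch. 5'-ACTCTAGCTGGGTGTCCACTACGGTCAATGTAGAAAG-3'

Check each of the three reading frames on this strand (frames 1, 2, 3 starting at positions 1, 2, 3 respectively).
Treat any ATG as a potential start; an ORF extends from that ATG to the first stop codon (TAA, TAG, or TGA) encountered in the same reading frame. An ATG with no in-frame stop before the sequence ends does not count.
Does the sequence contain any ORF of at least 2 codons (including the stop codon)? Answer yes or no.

yes

Frame 1: ACT CTA GCT GGG TGT CCA CTA CGG TCA ATG TAG AAA — ATG at 28, stop TAG at 31 → 6 nt.
Frame 2: CTC TAG CTG GGT GTC CAC TAC GGT CAA TGT AGA AAG — no ATG→stop ORF.
Frame 3: TCT AGC TGG GTG TCC ACT ACG GTC AAT GTA GAA — no ATG→stop ORF.
Frame 1 has an ORF of 2 codons (positions 28–33) ≥ 2, so yes.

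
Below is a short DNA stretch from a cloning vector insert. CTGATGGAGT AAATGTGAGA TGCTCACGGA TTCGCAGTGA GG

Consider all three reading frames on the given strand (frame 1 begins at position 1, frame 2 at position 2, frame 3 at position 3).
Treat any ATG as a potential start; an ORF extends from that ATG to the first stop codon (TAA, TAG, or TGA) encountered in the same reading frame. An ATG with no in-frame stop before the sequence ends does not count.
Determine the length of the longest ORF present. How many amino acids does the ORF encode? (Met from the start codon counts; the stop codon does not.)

Frame 1: CTG ATG GAG TAA ATG TGA GAT GCT CAC GGA TTC GCA GTG AGG — ATG at 4, stop TAA at 10 → 9 nt; ATG at 13, stop TGA at 16 → 6 nt.
Frame 2: TGA TGG AGT AAA TGT GAG ATG CTC ACG GAT TCG CAG TGA — ATG at 20, stop TGA at 38 → 21 nt.
Frame 3: GAT GGA GTA AAT GTG AGA TGC TCA CGG ATT CGC AGT GAG — no ATG→stop ORF.
Longest: frame 2, positions 20–40, 21 nt = 7 codons = 6 aa. → 6 amino acids.

6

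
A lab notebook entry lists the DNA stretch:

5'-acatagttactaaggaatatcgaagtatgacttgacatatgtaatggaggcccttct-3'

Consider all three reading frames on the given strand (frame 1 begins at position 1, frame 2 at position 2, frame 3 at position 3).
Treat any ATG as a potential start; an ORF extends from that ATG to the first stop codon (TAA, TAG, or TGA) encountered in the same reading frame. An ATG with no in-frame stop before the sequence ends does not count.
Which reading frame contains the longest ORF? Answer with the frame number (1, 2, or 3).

Frame 1: ACA TAG TTA CTA AGG AAT ATC GAA GTA TGA CTT GAC ATA TGT AAT GGA GGC CCT TCT — no ATG→stop ORF.
Frame 2: CAT AGT TAC TAA GGA ATA TCG AAG TAT GAC TTG ACA TAT GTA ATG GAG GCC CTT — no ATG→stop ORF.
Frame 3: ATA GTT ACT AAG GAA TAT CGA AGT ATG ACT TGA CAT ATG TAA TGG AGG CCC TTC — ATG at 27, stop TGA at 33 → 9 nt; ATG at 39, stop TAA at 42 → 6 nt.
Longest ORF is 9 nt in frame 3 (positions 27–35).

3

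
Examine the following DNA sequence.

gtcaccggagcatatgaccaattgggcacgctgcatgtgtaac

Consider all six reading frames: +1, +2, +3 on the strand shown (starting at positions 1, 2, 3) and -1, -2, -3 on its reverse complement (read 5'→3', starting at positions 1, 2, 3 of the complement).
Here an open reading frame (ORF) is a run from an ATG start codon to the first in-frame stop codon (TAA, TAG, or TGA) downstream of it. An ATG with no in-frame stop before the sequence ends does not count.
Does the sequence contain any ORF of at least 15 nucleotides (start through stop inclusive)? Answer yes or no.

no

Reverse complement (5'→3'): GTTACACATGCAGCGTGCCCAATTGGTCATATGCTCCGGTGAC
Frame +1: GTC ACC GGA GCA TAT GAC CAA TTG GGC ACG CTG CAT GTG TAA — no ATG→stop ORF.
Frame +2: TCA CCG GAG CAT ATG ACC AAT TGG GCA CGC TGC ATG TGT AAC — no ATG→stop ORF.
Frame +3: CAC CGG AGC ATA TGA CCA ATT GGG CAC GCT GCA TGT GTA — no ATG→stop ORF.
Frame -1: GTT ACA CAT GCA GCG TGC CCA ATT GGT CAT ATG CTC CGG TGA — ATG at 31, stop TGA at 40 → 12 nt.
Frame -2: TTA CAC ATG CAG CGT GCC CAA TTG GTC ATA TGC TCC GGT GAC — no ATG→stop ORF.
Frame -3: TAC ACA TGC AGC GTG CCC AAT TGG TCA TAT GCT CCG GTG — no ATG→stop ORF.
Largest ORF found is 12 nucleotides < 15, so no.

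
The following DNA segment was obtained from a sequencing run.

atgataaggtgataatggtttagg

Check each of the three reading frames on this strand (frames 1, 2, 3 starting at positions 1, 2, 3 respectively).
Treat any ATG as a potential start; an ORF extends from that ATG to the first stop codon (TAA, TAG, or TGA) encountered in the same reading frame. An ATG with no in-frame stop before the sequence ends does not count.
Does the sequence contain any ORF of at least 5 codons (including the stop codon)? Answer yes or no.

Frame 1: ATG ATA AGG TGA TAA TGG TTT AGG — ATG at 1, stop TGA at 10 → 12 nt.
Frame 2: TGA TAA GGT GAT AAT GGT TTA — no ATG→stop ORF.
Frame 3: GAT AAG GTG ATA ATG GTT TAG — ATG at 15, stop TAG at 21 → 9 nt.
Largest ORF found is 4 codons < 5, so no.

no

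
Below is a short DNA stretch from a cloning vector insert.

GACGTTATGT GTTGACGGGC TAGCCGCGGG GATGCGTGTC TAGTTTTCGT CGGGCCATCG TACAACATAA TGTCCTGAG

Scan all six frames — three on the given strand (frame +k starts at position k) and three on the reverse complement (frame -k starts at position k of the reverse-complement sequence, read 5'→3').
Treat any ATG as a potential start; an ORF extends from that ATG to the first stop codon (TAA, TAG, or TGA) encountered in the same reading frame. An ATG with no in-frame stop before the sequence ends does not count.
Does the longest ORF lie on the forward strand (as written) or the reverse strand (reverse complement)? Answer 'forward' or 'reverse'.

reverse

Reverse complement (5'→3'): CTCAGGACATTATGTTGTACGATGGCCCGACGAAAACTAGACACGCATCCCCGCGGCTAGCCCGTCAACACATAACGTC
Frame +1: GAC GTT ATG TGT TGA CGG GCT AGC CGC GGG GAT GCG TGT CTA GTT TTC GTC GGG CCA TCG TAC AAC ATA ATG TCC TGA — ATG at 7, stop TGA at 13 → 9 nt; ATG at 70, stop TGA at 76 → 9 nt.
Frame +2: ACG TTA TGT GTT GAC GGG CTA GCC GCG GGG ATG CGT GTC TAG TTT TCG TCG GGC CAT CGT ACA ACA TAA TGT CCT GAG — ATG at 32, stop TAG at 41 → 12 nt.
Frame +3: CGT TAT GTG TTG ACG GGC TAG CCG CGG GGA TGC GTG TCT AGT TTT CGT CGG GCC ATC GTA CAA CAT AAT GTC CTG — no ATG→stop ORF.
Frame -1: CTC AGG ACA TTA TGT TGT ACG ATG GCC CGA CGA AAA CTA GAC ACG CAT CCC CGC GGC TAG CCC GTC AAC ACA TAA CGT — ATG at 22, stop TAG at 58 → 39 nt.
Frame -2: TCA GGA CAT TAT GTT GTA CGA TGG CCC GAC GAA AAC TAG ACA CGC ATC CCC GCG GCT AGC CCG TCA ACA CAT AAC GTC — no ATG→stop ORF.
Frame -3: CAG GAC ATT ATG TTG TAC GAT GGC CCG ACG AAA ACT AGA CAC GCA TCC CCG CGG CTA GCC CGT CAA CAC ATA ACG — no ATG→stop ORF.
Forward-strand max 12 nt; reverse-strand max 39 nt. The reverse strand has the longer ORF.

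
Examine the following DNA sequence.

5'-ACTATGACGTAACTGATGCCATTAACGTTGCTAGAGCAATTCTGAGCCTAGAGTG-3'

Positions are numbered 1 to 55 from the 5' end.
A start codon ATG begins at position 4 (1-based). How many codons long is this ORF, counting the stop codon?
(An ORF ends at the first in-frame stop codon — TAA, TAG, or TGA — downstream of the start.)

3

Codons from position 4: ATG (4–6), ACG (7–9), TAA (10–12).
TAA is the first in-frame stop; that's 3 codons including the stop.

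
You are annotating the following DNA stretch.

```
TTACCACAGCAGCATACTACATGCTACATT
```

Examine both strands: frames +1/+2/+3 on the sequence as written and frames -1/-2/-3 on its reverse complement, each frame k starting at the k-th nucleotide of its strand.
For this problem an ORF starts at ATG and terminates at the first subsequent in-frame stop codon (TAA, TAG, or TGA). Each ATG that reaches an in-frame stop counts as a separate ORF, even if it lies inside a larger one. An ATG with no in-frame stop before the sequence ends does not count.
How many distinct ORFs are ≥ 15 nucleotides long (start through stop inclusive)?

Reverse complement (5'→3'): AATGTAGCATGTAGTATGCTGCTGTGGTAA
Frame +1: TTA CCA CAG CAG CAT ACT ACA TGC TAC ATT — no ATG→stop ORF.
Frame +2: TAC CAC AGC AGC ATA CTA CAT GCT ACA — no ATG→stop ORF.
Frame +3: ACC ACA GCA GCA TAC TAC ATG CTA CAT — no ATG→stop ORF.
Frame -1: AAT GTA GCA TGT AGT ATG CTG CTG TGG TAA — ATG at 16, stop TAA at 28 → 15 nt.
Frame -2: ATG TAG CAT GTA GTA TGC TGC TGT GGT — ATG at 2, stop TAG at 5 → 6 nt.
Frame -3: TGT AGC ATG TAG TAT GCT GCT GTG GTA — ATG at 9, stop TAG at 12 → 6 nt.
ORFs ≥ 15 nucleotides: frame -1 16–30 (15 nucleotides). Count = 1.

1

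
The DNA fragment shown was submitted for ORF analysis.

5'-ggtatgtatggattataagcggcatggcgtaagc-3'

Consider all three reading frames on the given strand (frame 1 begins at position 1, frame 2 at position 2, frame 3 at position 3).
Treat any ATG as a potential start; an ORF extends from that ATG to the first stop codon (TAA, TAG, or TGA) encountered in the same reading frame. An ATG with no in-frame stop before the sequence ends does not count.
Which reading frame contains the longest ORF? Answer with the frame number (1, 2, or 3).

Frame 1: GGT ATG TAT GGA TTA TAA GCG GCA TGG CGT AAG — ATG at 4, stop TAA at 16 → 15 nt.
Frame 2: GTA TGT ATG GAT TAT AAG CGG CAT GGC GTA AGC — no ATG→stop ORF.
Frame 3: TAT GTA TGG ATT ATA AGC GGC ATG GCG TAA — ATG at 24, stop TAA at 30 → 9 nt.
Longest ORF is 15 nt in frame 1 (positions 4–18).

1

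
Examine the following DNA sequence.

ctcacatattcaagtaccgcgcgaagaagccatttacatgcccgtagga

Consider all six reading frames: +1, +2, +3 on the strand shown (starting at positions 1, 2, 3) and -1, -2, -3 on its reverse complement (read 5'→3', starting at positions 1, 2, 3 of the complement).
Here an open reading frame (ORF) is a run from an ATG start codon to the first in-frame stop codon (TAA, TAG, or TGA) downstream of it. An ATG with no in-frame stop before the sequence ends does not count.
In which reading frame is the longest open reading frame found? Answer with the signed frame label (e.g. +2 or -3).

-2

Reverse complement (5'→3'): TCCTACGGGCATGTAAATGGCTTCTTCGCGCGGTACTTGAATATGTGAG
Frame +1: CTC ACA TAT TCA AGT ACC GCG CGA AGA AGC CAT TTA CAT GCC CGT AGG — no ATG→stop ORF.
Frame +2: TCA CAT ATT CAA GTA CCG CGC GAA GAA GCC ATT TAC ATG CCC GTA GGA — no ATG→stop ORF.
Frame +3: CAC ATA TTC AAG TAC CGC GCG AAG AAG CCA TTT ACA TGC CCG TAG — no ATG→stop ORF.
Frame -1: TCC TAC GGG CAT GTA AAT GGC TTC TTC GCG CGG TAC TTG AAT ATG TGA — ATG at 43, stop TGA at 46 → 6 nt.
Frame -2: CCT ACG GGC ATG TAA ATG GCT TCT TCG CGC GGT ACT TGA ATA TGT GAG — ATG at 11, stop TAA at 14 → 6 nt; ATG at 17, stop TGA at 38 → 24 nt.
Frame -3: CTA CGG GCA TGT AAA TGG CTT CTT CGC GCG GTA CTT GAA TAT GTG — no ATG→stop ORF.
Longest ORF is 24 nt in frame -2 (positions 17–40).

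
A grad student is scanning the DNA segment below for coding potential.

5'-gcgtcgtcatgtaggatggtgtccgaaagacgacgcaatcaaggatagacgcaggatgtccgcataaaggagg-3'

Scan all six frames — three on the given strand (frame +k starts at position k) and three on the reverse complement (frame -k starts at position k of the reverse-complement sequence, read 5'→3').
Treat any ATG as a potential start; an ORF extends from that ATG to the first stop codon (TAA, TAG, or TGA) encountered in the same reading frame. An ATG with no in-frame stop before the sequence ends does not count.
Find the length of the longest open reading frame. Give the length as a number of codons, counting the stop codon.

11

Reverse complement (5'→3'): CCTCCTTTATGCGGACATCCTGCGTCTATCCTTGATTGCGTCGTCTTTCGGACACCATCCTACATGACGACGC
Frame +1: GCG TCG TCA TGT AGG ATG GTG TCC GAA AGA CGA CGC AAT CAA GGA TAG ACG CAG GAT GTC CGC ATA AAG GAG — ATG at 16, stop TAG at 46 → 33 nt.
Frame +2: CGT CGT CAT GTA GGA TGG TGT CCG AAA GAC GAC GCA ATC AAG GAT AGA CGC AGG ATG TCC GCA TAA AGG AGG — ATG at 56, stop TAA at 65 → 12 nt.
Frame +3: GTC GTC ATG TAG GAT GGT GTC CGA AAG ACG ACG CAA TCA AGG ATA GAC GCA GGA TGT CCG CAT AAA GGA — ATG at 9, stop TAG at 12 → 6 nt.
Frame -1: CCT CCT TTA TGC GGA CAT CCT GCG TCT ATC CTT GAT TGC GTC GTC TTT CGG ACA CCA TCC TAC ATG ACG ACG — no ATG→stop ORF.
Frame -2: CTC CTT TAT GCG GAC ATC CTG CGT CTA TCC TTG ATT GCG TCG TCT TTC GGA CAC CAT CCT ACA TGA CGA CGC — no ATG→stop ORF.
Frame -3: TCC TTT ATG CGG ACA TCC TGC GTC TAT CCT TGA TTG CGT CGT CTT TCG GAC ACC ATC CTA CAT GAC GAC — ATG at 9, stop TGA at 33 → 27 nt.
Longest: frame +1, positions 16–48, 33 nt = 11 codons = 10 aa. → 11 codons.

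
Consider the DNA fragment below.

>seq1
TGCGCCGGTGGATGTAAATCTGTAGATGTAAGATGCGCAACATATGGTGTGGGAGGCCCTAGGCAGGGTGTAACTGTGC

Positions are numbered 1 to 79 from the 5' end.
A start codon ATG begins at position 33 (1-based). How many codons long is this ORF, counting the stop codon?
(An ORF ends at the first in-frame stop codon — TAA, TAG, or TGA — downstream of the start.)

10

Codons from position 33: ATG (33–35), CGC (36–38), AAC (39–41), ATA (42–44), TGG (45–47), TGT (48–50), GGG (51–53), AGG (54–56), CCC (57–59), TAG (60–62).
TAG is the first in-frame stop; that's 10 codons including the stop.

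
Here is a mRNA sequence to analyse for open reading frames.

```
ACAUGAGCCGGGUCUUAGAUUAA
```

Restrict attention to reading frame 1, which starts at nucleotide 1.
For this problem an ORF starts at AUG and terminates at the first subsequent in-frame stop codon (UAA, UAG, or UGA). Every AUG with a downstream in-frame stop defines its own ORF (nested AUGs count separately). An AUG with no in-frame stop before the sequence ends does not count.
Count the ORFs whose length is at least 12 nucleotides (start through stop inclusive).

0

Frame 1: ACA UGA GCC GGG UCU UAG AUU — no AUG→stop ORF.
No ORF reaches 12 nucleotides. Count = 0.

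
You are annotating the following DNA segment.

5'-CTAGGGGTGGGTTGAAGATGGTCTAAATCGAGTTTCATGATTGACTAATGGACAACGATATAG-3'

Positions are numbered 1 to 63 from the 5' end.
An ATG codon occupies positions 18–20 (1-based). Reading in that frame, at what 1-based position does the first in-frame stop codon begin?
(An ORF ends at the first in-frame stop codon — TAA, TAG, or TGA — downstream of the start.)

Codons from position 18: ATG (18–20), GTC (21–23), TAA (24–26).
TAA is a stop codon; it begins at position 24.

24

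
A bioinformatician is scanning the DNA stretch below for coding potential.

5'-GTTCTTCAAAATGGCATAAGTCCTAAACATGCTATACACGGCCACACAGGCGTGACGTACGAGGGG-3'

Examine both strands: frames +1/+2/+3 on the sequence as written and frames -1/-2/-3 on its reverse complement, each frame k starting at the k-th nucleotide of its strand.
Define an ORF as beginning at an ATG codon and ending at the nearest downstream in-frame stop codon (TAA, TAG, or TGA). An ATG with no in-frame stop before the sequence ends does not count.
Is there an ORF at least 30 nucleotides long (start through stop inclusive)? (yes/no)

Reverse complement (5'→3'): CCCCTCGTACGTCACGCCTGTGTGGCCGTGTATAGCATGTTTAGGACTTATGCCATTTTGAAGAAC
Frame +1: GTT CTT CAA AAT GGC ATA AGT CCT AAA CAT GCT ATA CAC GGC CAC ACA GGC GTG ACG TAC GAG GGG — no ATG→stop ORF.
Frame +2: TTC TTC AAA ATG GCA TAA GTC CTA AAC ATG CTA TAC ACG GCC ACA CAG GCG TGA CGT ACG AGG — ATG at 11, stop TAA at 17 → 9 nt; ATG at 29, stop TGA at 53 → 27 nt.
Frame +3: TCT TCA AAA TGG CAT AAG TCC TAA ACA TGC TAT ACA CGG CCA CAC AGG CGT GAC GTA CGA GGG — no ATG→stop ORF.
Frame -1: CCC CTC GTA CGT CAC GCC TGT GTG GCC GTG TAT AGC ATG TTT AGG ACT TAT GCC ATT TTG AAG AAC — no ATG→stop ORF.
Frame -2: CCC TCG TAC GTC ACG CCT GTG TGG CCG TGT ATA GCA TGT TTA GGA CTT ATG CCA TTT TGA AGA — ATG at 50, stop TGA at 59 → 12 nt.
Frame -3: CCT CGT ACG TCA CGC CTG TGT GGC CGT GTA TAG CAT GTT TAG GAC TTA TGC CAT TTT GAA GAA — no ATG→stop ORF.
Largest ORF found is 27 nucleotides < 30, so no.

no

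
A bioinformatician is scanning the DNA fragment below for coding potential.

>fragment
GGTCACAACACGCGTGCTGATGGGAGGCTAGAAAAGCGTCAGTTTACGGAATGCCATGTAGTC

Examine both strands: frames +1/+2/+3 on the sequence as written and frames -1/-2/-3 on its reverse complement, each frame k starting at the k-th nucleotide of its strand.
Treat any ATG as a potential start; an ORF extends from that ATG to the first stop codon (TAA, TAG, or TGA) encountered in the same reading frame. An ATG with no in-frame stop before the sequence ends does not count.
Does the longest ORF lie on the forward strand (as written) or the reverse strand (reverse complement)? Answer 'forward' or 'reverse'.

reverse

Reverse complement (5'→3'): GACTACATGGCATTCCGTAAACTGACGCTTTTCTAGCCTCCCATCAGCACGCGTGTTGTGACC
Frame +1: GGT CAC AAC ACG CGT GCT GAT GGG AGG CTA GAA AAG CGT CAG TTT ACG GAA TGC CAT GTA GTC — no ATG→stop ORF.
Frame +2: GTC ACA ACA CGC GTG CTG ATG GGA GGC TAG AAA AGC GTC AGT TTA CGG AAT GCC ATG TAG — ATG at 20, stop TAG at 29 → 12 nt; ATG at 56, stop TAG at 59 → 6 nt.
Frame +3: TCA CAA CAC GCG TGC TGA TGG GAG GCT AGA AAA GCG TCA GTT TAC GGA ATG CCA TGT AGT — no ATG→stop ORF.
Frame -1: GAC TAC ATG GCA TTC CGT AAA CTG ACG CTT TTC TAG CCT CCC ATC AGC ACG CGT GTT GTG ACC — ATG at 7, stop TAG at 34 → 30 nt.
Frame -2: ACT ACA TGG CAT TCC GTA AAC TGA CGC TTT TCT AGC CTC CCA TCA GCA CGC GTG TTG TGA — no ATG→stop ORF.
Frame -3: CTA CAT GGC ATT CCG TAA ACT GAC GCT TTT CTA GCC TCC CAT CAG CAC GCG TGT TGT GAC — no ATG→stop ORF.
Forward-strand max 12 nt; reverse-strand max 30 nt. The reverse strand has the longer ORF.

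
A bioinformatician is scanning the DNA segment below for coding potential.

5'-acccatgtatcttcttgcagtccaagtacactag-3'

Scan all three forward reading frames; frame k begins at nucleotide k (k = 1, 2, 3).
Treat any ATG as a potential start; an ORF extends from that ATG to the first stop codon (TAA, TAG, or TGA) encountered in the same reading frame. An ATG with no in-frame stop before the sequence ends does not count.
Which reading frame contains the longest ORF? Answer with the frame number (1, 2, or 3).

Frame 1: ACC CAT GTA TCT TCT TGC AGT CCA AGT ACA CTA — no ATG→stop ORF.
Frame 2: CCC ATG TAT CTT CTT GCA GTC CAA GTA CAC TAG — ATG at 5, stop TAG at 32 → 30 nt.
Frame 3: CCA TGT ATC TTC TTG CAG TCC AAG TAC ACT — no ATG→stop ORF.
Longest ORF is 30 nt in frame 2 (positions 5–34).

2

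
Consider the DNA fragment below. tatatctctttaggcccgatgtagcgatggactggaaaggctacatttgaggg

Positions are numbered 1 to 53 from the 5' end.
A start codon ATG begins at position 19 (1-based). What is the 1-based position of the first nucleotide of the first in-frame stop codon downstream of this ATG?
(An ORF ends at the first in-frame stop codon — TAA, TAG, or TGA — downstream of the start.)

22

Codons from position 19: ATG (19–21), TAG (22–24).
TAG is a stop codon; it begins at position 22.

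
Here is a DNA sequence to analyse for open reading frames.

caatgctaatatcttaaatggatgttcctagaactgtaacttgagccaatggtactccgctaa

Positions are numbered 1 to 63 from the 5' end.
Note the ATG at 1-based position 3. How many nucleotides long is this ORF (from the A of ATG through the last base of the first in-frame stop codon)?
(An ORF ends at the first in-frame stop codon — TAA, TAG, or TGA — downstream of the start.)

15

Codons from position 3: ATG (3–5), CTA (6–8), ATA (9–11), TCT (12–14), TAA (15–17).
TAA is the first in-frame stop; ORF spans 3–17, 15 nucleotides.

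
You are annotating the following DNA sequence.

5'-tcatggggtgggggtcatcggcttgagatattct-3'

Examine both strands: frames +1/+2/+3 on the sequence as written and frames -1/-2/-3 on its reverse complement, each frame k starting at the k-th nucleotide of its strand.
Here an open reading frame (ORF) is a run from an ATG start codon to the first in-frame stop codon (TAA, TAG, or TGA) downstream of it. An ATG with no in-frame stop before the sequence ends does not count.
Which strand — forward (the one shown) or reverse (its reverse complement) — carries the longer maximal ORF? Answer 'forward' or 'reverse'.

forward

Reverse complement (5'→3'): AGAATATCTCAAGCCGATGACCCCCACCCCATGA
Frame +1: TCA TGG GGT GGG GGT CAT CGG CTT GAG ATA TTC — no ATG→stop ORF.
Frame +2: CAT GGG GTG GGG GTC ATC GGC TTG AGA TAT TCT — no ATG→stop ORF.
Frame +3: ATG GGG TGG GGG TCA TCG GCT TGA GAT ATT — ATG at 3, stop TGA at 24 → 24 nt.
Frame -1: AGA ATA TCT CAA GCC GAT GAC CCC CAC CCC ATG — no ATG→stop ORF.
Frame -2: GAA TAT CTC AAG CCG ATG ACC CCC ACC CCA TGA — ATG at 17, stop TGA at 32 → 18 nt.
Frame -3: AAT ATC TCA AGC CGA TGA CCC CCA CCC CAT — no ATG→stop ORF.
Forward-strand max 24 nt; reverse-strand max 18 nt. The forward strand has the longer ORF.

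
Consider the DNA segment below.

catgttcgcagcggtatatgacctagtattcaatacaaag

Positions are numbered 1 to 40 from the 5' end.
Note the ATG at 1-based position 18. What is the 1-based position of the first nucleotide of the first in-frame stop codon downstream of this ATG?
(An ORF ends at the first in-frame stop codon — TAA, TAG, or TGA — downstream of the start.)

24

Codons from position 18: ATG (18–20), ACC (21–23), TAG (24–26).
TAG is a stop codon; it begins at position 24.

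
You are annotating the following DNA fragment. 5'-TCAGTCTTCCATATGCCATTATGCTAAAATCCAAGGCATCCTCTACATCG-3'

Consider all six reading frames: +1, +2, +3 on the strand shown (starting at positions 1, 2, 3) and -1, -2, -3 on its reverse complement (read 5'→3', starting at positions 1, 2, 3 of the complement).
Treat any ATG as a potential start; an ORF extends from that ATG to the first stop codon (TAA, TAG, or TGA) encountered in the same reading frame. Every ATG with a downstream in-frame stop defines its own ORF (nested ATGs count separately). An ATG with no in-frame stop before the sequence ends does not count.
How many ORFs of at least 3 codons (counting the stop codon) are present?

3

Reverse complement (5'→3'): CGATGTAGAGGATGCCTTGGATTTTAGCATAATGGCATATGGAAGACTGA
Frame +1: TCA GTC TTC CAT ATG CCA TTA TGC TAA AAT CCA AGG CAT CCT CTA CAT — ATG at 13, stop TAA at 25 → 15 nt.
Frame +2: CAG TCT TCC ATA TGC CAT TAT GCT AAA ATC CAA GGC ATC CTC TAC ATC — no ATG→stop ORF.
Frame +3: AGT CTT CCA TAT GCC ATT ATG CTA AAA TCC AAG GCA TCC TCT ACA TCG — no ATG→stop ORF.
Frame -1: CGA TGT AGA GGA TGC CTT GGA TTT TAG CAT AAT GGC ATA TGG AAG ACT — no ATG→stop ORF.
Frame -2: GAT GTA GAG GAT GCC TTG GAT TTT AGC ATA ATG GCA TAT GGA AGA CTG — no ATG→stop ORF.
Frame -3: ATG TAG AGG ATG CCT TGG ATT TTA GCA TAA TGG CAT ATG GAA GAC TGA — ATG at 3, stop TAG at 6 → 6 nt; ATG at 12, stop TAA at 30 → 21 nt; ATG at 39, stop TGA at 48 → 12 nt.
ORFs ≥ 3 codons: frame +1 13–27 (5 codons), frame -3 12–32 (7 codons), frame -3 39–50 (4 codons). Count = 3.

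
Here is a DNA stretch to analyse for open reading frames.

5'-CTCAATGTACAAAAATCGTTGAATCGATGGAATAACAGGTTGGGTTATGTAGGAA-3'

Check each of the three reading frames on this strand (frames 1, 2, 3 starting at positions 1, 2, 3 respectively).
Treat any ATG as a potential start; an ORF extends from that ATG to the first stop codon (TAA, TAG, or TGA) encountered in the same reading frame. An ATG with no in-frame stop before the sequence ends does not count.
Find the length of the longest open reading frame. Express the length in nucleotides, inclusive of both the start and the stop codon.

18

Frame 1: CTC AAT GTA CAA AAA TCG TTG AAT CGA TGG AAT AAC AGG TTG GGT TAT GTA GGA — no ATG→stop ORF.
Frame 2: TCA ATG TAC AAA AAT CGT TGA ATC GAT GGA ATA ACA GGT TGG GTT ATG TAG GAA — ATG at 5, stop TGA at 20 → 18 nt; ATG at 47, stop TAG at 50 → 6 nt.
Frame 3: CAA TGT ACA AAA ATC GTT GAA TCG ATG GAA TAA CAG GTT GGG TTA TGT AGG — ATG at 27, stop TAA at 33 → 9 nt.
Longest: frame 2, positions 5–22, 18 nt = 6 codons = 5 aa. → 18 nucleotides.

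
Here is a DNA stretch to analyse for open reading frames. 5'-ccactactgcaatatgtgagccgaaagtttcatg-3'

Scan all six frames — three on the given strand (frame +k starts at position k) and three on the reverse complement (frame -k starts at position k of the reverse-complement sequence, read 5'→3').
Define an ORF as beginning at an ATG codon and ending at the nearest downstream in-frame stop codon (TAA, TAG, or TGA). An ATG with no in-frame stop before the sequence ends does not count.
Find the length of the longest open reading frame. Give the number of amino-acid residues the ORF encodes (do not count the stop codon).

Reverse complement (5'→3'): CATGAAACTTTCGGCTCACATATTGCAGTAGTGG
Frame +1: CCA CTA CTG CAA TAT GTG AGC CGA AAG TTT CAT — no ATG→stop ORF.
Frame +2: CAC TAC TGC AAT ATG TGA GCC GAA AGT TTC ATG — ATG at 14, stop TGA at 17 → 6 nt.
Frame +3: ACT ACT GCA ATA TGT GAG CCG AAA GTT TCA — no ATG→stop ORF.
Frame -1: CAT GAA ACT TTC GGC TCA CAT ATT GCA GTA GTG — no ATG→stop ORF.
Frame -2: ATG AAA CTT TCG GCT CAC ATA TTG CAG TAG TGG — ATG at 2, stop TAG at 29 → 30 nt.
Frame -3: TGA AAC TTT CGG CTC ACA TAT TGC AGT AGT — no ATG→stop ORF.
Longest: frame -2, positions 2–31, 30 nt = 10 codons = 9 aa. → 9 amino acids.

9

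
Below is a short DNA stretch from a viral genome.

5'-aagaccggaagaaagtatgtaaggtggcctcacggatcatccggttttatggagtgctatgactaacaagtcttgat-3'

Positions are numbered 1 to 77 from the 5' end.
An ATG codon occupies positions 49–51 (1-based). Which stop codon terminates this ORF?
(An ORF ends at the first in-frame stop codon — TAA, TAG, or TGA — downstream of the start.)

TAA

Codons from position 49: ATG (49–51), GAG (52–54), TGC (55–57), TAT (58–60), GAC (61–63), TAA (64–66).
The first in-frame stop codon is TAA.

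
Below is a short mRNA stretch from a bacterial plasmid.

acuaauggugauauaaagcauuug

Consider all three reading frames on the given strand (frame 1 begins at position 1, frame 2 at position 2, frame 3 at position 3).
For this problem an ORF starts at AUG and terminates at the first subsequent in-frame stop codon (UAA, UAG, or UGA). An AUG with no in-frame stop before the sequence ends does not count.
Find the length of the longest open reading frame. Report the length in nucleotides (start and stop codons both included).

Frame 1: ACU AAU GGU GAU AUA AAG CAU UUG — no AUG→stop ORF.
Frame 2: CUA AUG GUG AUA UAA AGC AUU — AUG at 5, stop UAA at 14 → 12 nt.
Frame 3: UAA UGG UGA UAU AAA GCA UUU — no AUG→stop ORF.
Longest: frame 2, positions 5–16, 12 nt = 4 codons = 3 aa. → 12 nucleotides.

12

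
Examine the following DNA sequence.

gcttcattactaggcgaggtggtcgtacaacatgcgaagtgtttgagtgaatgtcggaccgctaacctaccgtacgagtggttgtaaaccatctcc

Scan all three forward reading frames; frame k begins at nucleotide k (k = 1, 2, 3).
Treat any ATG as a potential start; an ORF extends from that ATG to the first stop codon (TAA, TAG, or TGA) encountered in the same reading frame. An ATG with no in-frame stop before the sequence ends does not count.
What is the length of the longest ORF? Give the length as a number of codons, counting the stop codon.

5

Frame 1: GCT TCA TTA CTA GGC GAG GTG GTC GTA CAA CAT GCG AAG TGT TTG AGT GAA TGT CGG ACC GCT AAC CTA CCG TAC GAG TGG TTG TAA ACC ATC TCC — no ATG→stop ORF.
Frame 2: CTT CAT TAC TAG GCG AGG TGG TCG TAC AAC ATG CGA AGT GTT TGA GTG AAT GTC GGA CCG CTA ACC TAC CGT ACG AGT GGT TGT AAA CCA TCT — ATG at 32, stop TGA at 44 → 15 nt.
Frame 3: TTC ATT ACT AGG CGA GGT GGT CGT ACA ACA TGC GAA GTG TTT GAG TGA ATG TCG GAC CGC TAA CCT ACC GTA CGA GTG GTT GTA AAC CAT CTC — ATG at 51, stop TAA at 63 → 15 nt.
Longest: frame 2, positions 32–46, 15 nt = 5 codons = 4 aa. → 5 codons.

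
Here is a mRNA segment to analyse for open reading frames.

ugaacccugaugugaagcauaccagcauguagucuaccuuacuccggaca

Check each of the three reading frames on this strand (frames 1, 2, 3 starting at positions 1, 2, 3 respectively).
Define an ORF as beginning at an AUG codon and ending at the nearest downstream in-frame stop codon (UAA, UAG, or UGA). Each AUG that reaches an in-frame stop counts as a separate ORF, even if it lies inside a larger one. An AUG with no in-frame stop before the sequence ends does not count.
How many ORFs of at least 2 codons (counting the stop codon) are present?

2

Frame 1: UGA ACC CUG AUG UGA AGC AUA CCA GCA UGU AGU CUA CCU UAC UCC GGA — AUG at 10, stop UGA at 13 → 6 nt.
Frame 2: GAA CCC UGA UGU GAA GCA UAC CAG CAU GUA GUC UAC CUU ACU CCG GAC — no AUG→stop ORF.
Frame 3: AAC CCU GAU GUG AAG CAU ACC AGC AUG UAG UCU ACC UUA CUC CGG ACA — AUG at 27, stop UAG at 30 → 6 nt.
ORFs ≥ 2 codons: frame 1 10–15 (2 codons), frame 3 27–32 (2 codons). Count = 2.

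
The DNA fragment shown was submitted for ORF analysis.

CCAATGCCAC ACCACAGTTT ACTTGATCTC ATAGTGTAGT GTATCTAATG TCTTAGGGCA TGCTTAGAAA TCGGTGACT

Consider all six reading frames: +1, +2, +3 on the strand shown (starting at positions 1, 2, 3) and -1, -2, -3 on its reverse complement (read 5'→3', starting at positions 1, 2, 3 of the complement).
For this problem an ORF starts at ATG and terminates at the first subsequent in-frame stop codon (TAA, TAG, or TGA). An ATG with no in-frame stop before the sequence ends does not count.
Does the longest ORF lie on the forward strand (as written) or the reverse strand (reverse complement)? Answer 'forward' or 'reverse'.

Reverse complement (5'→3'): AGTCACCGATTTCTAAGCATGCCCTAAGACATTAGATACACTACACTATGAGATCAAGTAAACTGTGGTGTGGCATTGG
Frame +1: CCA ATG CCA CAC CAC AGT TTA CTT GAT CTC ATA GTG TAG TGT ATC TAA TGT CTT AGG GCA TGC TTA GAA ATC GGT GAC — ATG at 4, stop TAG at 37 → 36 nt.
Frame +2: CAA TGC CAC ACC ACA GTT TAC TTG ATC TCA TAG TGT AGT GTA TCT AAT GTC TTA GGG CAT GCT TAG AAA TCG GTG ACT — no ATG→stop ORF.
Frame +3: AAT GCC ACA CCA CAG TTT ACT TGA TCT CAT AGT GTA GTG TAT CTA ATG TCT TAG GGC ATG CTT AGA AAT CGG TGA — ATG at 48, stop TAG at 54 → 9 nt; ATG at 60, stop TGA at 75 → 18 nt.
Frame -1: AGT CAC CGA TTT CTA AGC ATG CCC TAA GAC ATT AGA TAC ACT ACA CTA TGA GAT CAA GTA AAC TGT GGT GTG GCA TTG — ATG at 19, stop TAA at 25 → 9 nt.
Frame -2: GTC ACC GAT TTC TAA GCA TGC CCT AAG ACA TTA GAT ACA CTA CAC TAT GAG ATC AAG TAA ACT GTG GTG TGG CAT TGG — no ATG→stop ORF.
Frame -3: TCA CCG ATT TCT AAG CAT GCC CTA AGA CAT TAG ATA CAC TAC ACT ATG AGA TCA AGT AAA CTG TGG TGT GGC ATT — no ATG→stop ORF.
Forward-strand max 36 nt; reverse-strand max 9 nt. The forward strand has the longer ORF.

forward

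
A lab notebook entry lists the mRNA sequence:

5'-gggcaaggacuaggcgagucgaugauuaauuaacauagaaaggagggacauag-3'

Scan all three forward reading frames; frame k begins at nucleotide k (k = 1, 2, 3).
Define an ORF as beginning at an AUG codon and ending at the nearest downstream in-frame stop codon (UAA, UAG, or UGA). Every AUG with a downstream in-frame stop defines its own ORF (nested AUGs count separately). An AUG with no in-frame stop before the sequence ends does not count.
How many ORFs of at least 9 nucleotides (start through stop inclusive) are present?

Frame 1: GGG CAA GGA CUA GGC GAG UCG AUG AUU AAU UAA CAU AGA AAG GAG GGA CAU — AUG at 22, stop UAA at 31 → 12 nt.
Frame 2: GGC AAG GAC UAG GCG AGU CGA UGA UUA AUU AAC AUA GAA AGG AGG GAC AUA — no AUG→stop ORF.
Frame 3: GCA AGG ACU AGG CGA GUC GAU GAU UAA UUA ACA UAG AAA GGA GGG ACA UAG — no AUG→stop ORF.
ORFs ≥ 9 nucleotides: frame 1 22–33 (12 nucleotides). Count = 1.

1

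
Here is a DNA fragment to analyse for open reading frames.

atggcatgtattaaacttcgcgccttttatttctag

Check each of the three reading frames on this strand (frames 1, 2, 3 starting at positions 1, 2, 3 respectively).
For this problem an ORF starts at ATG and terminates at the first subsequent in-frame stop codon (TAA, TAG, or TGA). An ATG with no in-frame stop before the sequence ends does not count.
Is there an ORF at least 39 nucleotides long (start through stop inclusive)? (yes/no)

Frame 1: ATG GCA TGT ATT AAA CTT CGC GCC TTT TAT TTC TAG — ATG at 1, stop TAG at 34 → 36 nt.
Frame 2: TGG CAT GTA TTA AAC TTC GCG CCT TTT ATT TCT — no ATG→stop ORF.
Frame 3: GGC ATG TAT TAA ACT TCG CGC CTT TTA TTT CTA — ATG at 6, stop TAA at 12 → 9 nt.
Largest ORF found is 36 nucleotides < 39, so no.

no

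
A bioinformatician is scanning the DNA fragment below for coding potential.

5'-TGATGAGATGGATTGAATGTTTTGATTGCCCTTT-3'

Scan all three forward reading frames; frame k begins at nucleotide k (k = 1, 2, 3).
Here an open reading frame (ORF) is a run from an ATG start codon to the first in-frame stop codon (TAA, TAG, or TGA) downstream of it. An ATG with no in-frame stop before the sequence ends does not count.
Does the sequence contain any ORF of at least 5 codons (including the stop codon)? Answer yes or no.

Frame 1: TGA TGA GAT GGA TTG AAT GTT TTG ATT GCC CTT — no ATG→stop ORF.
Frame 2: GAT GAG ATG GAT TGA ATG TTT TGA TTG CCC TTT — ATG at 8, stop TGA at 14 → 9 nt; ATG at 17, stop TGA at 23 → 9 nt.
Frame 3: ATG AGA TGG ATT GAA TGT TTT GAT TGC CCT — no ATG→stop ORF.
Largest ORF found is 3 codons < 5, so no.

no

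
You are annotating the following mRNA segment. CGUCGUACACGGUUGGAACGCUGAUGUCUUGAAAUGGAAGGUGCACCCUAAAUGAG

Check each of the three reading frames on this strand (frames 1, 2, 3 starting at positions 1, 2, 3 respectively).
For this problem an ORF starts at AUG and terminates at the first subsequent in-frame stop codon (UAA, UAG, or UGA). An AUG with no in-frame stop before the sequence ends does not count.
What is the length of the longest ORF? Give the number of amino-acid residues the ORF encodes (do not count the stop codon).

5

Frame 1: CGU CGU ACA CGG UUG GAA CGC UGA UGU CUU GAA AUG GAA GGU GCA CCC UAA AUG — AUG at 34, stop UAA at 49 → 18 nt.
Frame 2: GUC GUA CAC GGU UGG AAC GCU GAU GUC UUG AAA UGG AAG GUG CAC CCU AAA UGA — no AUG→stop ORF.
Frame 3: UCG UAC ACG GUU GGA ACG CUG AUG UCU UGA AAU GGA AGG UGC ACC CUA AAU GAG — AUG at 24, stop UGA at 30 → 9 nt.
Longest: frame 1, positions 34–51, 18 nt = 6 codons = 5 aa. → 5 amino acids.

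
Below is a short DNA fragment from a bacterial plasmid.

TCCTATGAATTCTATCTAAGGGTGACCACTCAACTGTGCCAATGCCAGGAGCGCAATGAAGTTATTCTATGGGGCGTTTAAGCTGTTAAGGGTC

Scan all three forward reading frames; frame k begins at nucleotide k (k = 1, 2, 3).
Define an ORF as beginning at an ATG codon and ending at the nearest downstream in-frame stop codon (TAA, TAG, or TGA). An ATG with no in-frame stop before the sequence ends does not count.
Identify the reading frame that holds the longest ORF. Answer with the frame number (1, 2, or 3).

3

Frame 1: TCC TAT GAA TTC TAT CTA AGG GTG ACC ACT CAA CTG TGC CAA TGC CAG GAG CGC AAT GAA GTT ATT CTA TGG GGC GTT TAA GCT GTT AAG GGT — no ATG→stop ORF.
Frame 2: CCT ATG AAT TCT ATC TAA GGG TGA CCA CTC AAC TGT GCC AAT GCC AGG AGC GCA ATG AAG TTA TTC TAT GGG GCG TTT AAG CTG TTA AGG GTC — ATG at 5, stop TAA at 17 → 15 nt.
Frame 3: CTA TGA ATT CTA TCT AAG GGT GAC CAC TCA ACT GTG CCA ATG CCA GGA GCG CAA TGA AGT TAT TCT ATG GGG CGT TTA AGC TGT TAA GGG — ATG at 42, stop TGA at 57 → 18 nt; ATG at 69, stop TAA at 87 → 21 nt.
Longest ORF is 21 nt in frame 3 (positions 69–89).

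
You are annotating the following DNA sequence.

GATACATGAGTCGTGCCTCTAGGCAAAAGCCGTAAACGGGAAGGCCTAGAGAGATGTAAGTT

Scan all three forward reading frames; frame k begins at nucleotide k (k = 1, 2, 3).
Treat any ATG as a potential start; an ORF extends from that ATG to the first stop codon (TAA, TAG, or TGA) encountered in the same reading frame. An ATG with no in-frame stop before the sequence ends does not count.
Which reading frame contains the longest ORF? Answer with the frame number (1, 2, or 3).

3

Frame 1: GAT ACA TGA GTC GTG CCT CTA GGC AAA AGC CGT AAA CGG GAA GGC CTA GAG AGA TGT AAG — no ATG→stop ORF.
Frame 2: ATA CAT GAG TCG TGC CTC TAG GCA AAA GCC GTA AAC GGG AAG GCC TAG AGA GAT GTA AGT — no ATG→stop ORF.
Frame 3: TAC ATG AGT CGT GCC TCT AGG CAA AAG CCG TAA ACG GGA AGG CCT AGA GAG ATG TAA GTT — ATG at 6, stop TAA at 33 → 30 nt; ATG at 54, stop TAA at 57 → 6 nt.
Longest ORF is 30 nt in frame 3 (positions 6–35).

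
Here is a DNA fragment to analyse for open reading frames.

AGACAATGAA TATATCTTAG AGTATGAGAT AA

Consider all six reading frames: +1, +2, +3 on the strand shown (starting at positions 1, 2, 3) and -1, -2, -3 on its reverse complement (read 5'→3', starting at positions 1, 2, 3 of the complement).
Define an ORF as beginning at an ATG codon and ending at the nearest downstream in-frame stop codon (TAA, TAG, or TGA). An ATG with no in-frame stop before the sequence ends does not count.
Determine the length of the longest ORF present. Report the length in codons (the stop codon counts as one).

Reverse complement (5'→3'): TTATCTCATACTCTAAGATATATTCATTGTCT
Frame +1: AGA CAA TGA ATA TAT CTT AGA GTA TGA GAT — no ATG→stop ORF.
Frame +2: GAC AAT GAA TAT ATC TTA GAG TAT GAG ATA — no ATG→stop ORF.
Frame +3: ACA ATG AAT ATA TCT TAG AGT ATG AGA TAA — ATG at 6, stop TAG at 18 → 15 nt; ATG at 24, stop TAA at 30 → 9 nt.
Frame -1: TTA TCT CAT ACT CTA AGA TAT ATT CAT TGT — no ATG→stop ORF.
Frame -2: TAT CTC ATA CTC TAA GAT ATA TTC ATT GTC — no ATG→stop ORF.
Frame -3: ATC TCA TAC TCT AAG ATA TAT TCA TTG TCT — no ATG→stop ORF.
Longest: frame +3, positions 6–20, 15 nt = 5 codons = 4 aa. → 5 codons.

5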